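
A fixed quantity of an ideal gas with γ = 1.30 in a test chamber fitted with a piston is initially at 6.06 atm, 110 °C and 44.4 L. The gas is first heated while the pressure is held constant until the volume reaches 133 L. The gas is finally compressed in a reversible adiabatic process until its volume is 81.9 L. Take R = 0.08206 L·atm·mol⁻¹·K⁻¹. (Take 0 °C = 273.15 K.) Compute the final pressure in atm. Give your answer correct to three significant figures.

Convert: T₁ = 383.1 K.
Isobaric, so V/T is constant: P₂ = P₁; T₂ = T₁·(V₂/V₁) = 1148 K.
Reversible adiabatic, γ = 1.30: T₃ = T₂·(V₂/V₃)^(γ−1) = 1327 K; P₃ = P₂·(V₂/V₃)^γ = 11.38 atm.

P₃ ≈ 11.4 atm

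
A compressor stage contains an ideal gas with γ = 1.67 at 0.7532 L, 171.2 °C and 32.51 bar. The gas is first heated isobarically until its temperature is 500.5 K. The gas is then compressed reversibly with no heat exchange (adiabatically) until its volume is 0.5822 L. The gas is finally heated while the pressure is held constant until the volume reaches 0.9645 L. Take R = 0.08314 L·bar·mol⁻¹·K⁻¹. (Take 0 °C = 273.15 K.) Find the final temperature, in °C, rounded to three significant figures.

T₄ ≈ 794 °C

Convert: T₁ = 444.3 K.
Isobaric, so V/T is constant: P₂ = P₁; V₂ = V₁·(T₂/T₁) = 0.8484 L.
Reversible adiabatic, γ = 1.67: T₃ = T₂·(V₂/V₃)^(γ−1) = 644.1 K; P₃ = P₂·(V₂/V₃)^γ = 60.97 bar.
Isobaric, so V/T is constant: P₄ = P₃; T₄ = T₃·(V₄/V₃) = 1067 K.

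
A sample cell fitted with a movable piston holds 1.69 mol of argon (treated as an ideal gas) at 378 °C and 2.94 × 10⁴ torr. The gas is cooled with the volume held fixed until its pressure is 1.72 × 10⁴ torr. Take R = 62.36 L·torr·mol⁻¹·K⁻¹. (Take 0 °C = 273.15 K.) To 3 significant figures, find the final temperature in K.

T₂ ≈ 381 K

Convert: T₁ = 651.1 K.
From PV = nRT: V₁ = nRT₁/P₁ = 2.334 L.
Isochoric, so P/T is constant: V₂ = V₁; T₂ = T₁·(P₂/P₁) = 380.9 K.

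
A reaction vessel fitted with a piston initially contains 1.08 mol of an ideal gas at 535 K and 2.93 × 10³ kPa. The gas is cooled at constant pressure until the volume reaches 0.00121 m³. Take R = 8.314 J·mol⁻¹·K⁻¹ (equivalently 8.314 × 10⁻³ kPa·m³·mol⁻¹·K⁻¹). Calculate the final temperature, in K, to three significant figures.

From PV = nRT: V₁ = nRT₁/P₁ = 0.001640 m³.
Isobaric, so V/T is constant: P₂ = P₁; T₂ = T₁·(V₂/V₁) = 394.8 K.

T₂ ≈ 395 K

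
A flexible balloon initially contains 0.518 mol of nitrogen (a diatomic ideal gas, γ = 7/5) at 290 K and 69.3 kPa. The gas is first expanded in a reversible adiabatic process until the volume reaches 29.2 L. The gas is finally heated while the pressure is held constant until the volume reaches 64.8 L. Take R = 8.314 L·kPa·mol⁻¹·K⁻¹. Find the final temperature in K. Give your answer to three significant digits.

From PV = nRT: V₁ = nRT₁/P₁ = 18.02 L.
Adiabatic (γ = 7/5), T V^(γ−1) and P V^γ constant: T₂ = T₁·(V₁/V₂)^(γ−1) = 239.1 K; P₂ = P₁·(V₁/V₂)^γ = 35.26 kPa.
Isobaric, so V/T is constant: P₃ = P₂; T₃ = T₂·(V₃/V₂) = 530.6 K.

T₃ ≈ 531 K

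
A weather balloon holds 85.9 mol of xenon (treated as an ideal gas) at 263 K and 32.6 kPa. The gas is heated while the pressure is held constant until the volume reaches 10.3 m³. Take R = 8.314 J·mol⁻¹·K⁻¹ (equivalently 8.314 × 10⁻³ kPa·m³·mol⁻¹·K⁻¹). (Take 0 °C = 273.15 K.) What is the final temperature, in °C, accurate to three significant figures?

T₂ ≈ 197 °C

From PV = nRT: V₁ = nRT₁/P₁ = 5.762 m³.
Isobaric, so V/T is constant: P₂ = P₁; T₂ = T₁·(V₂/V₁) = 470.2 K.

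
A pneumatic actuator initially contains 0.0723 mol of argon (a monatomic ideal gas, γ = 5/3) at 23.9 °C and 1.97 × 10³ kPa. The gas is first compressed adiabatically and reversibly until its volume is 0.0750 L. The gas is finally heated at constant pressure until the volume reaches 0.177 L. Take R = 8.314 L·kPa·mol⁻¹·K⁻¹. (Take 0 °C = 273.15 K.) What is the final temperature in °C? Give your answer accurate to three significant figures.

T₃ ≈ 522 °C

Convert: T₁ = 297.0 K.
From PV = nRT: V₁ = nRT₁/P₁ = 0.09064 L.
Reversible adiabatic, γ = 5/3: T₂ = T₁·(V₁/V₂)^(γ−1) = 337.0 K; P₂ = P₁·(V₁/V₂)^γ = 2701 kPa.
Isobaric, so V/T is constant: P₃ = P₂; T₃ = T₂·(V₃/V₂) = 795.4 K.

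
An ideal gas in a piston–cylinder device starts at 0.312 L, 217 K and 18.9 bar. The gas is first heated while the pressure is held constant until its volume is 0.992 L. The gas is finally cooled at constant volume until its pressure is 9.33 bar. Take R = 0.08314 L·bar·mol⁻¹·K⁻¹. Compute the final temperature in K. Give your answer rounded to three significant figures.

P constant ⇒ V ∝ T: P₂ = P₁; T₂ = T₁·(V₂/V₁) = 689.9 K.
Isochoric, so P/T is constant: V₃ = V₂; T₃ = T₂·(P₃/P₂) = 340.6 K.

T₃ ≈ 341 K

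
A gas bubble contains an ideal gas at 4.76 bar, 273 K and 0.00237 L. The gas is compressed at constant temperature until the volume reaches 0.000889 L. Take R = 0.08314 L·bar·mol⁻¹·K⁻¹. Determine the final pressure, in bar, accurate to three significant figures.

Isothermal, so P V is constant: T₂ = T₁; P₂ = P₁·(V₁/V₂) = 12.69 bar.

P₂ ≈ 12.7 bar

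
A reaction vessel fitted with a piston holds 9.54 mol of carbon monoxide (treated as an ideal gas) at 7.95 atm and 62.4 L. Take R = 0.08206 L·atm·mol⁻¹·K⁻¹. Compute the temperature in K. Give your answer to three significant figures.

T ≈ 634 K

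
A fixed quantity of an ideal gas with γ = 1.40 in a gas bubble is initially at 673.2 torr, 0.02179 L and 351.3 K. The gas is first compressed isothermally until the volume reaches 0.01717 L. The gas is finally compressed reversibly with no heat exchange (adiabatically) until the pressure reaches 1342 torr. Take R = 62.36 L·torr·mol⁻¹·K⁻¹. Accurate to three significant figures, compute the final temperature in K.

T constant ⇒ Boyle's law P V = const: T₂ = T₁; P₂ = P₁·(V₁/V₂) = 854.3 torr.
Reversible adiabatic, γ = 1.40: T₃ = T₂·(P₃/P₂)^((γ−1)/γ) = 399.7 K; V₃ = V₂·(P₂/P₃)^(1/γ) = 0.01244 L.

T₃ ≈ 400 K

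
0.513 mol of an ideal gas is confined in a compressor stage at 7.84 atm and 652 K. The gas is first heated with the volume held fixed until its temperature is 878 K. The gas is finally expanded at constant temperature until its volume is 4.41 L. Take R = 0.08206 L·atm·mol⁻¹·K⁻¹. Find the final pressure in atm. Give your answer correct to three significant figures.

From PV = nRT: V₁ = nRT₁/P₁ = 3.501 L.
Isochoric, so P/T is constant: V₂ = V₁; P₂ = P₁·(T₂/T₁) = 10.56 atm.
Isothermal, so P V is constant: T₃ = T₂; P₃ = P₂·(V₂/V₃) = 8.381 atm.

P₃ ≈ 8.38 atm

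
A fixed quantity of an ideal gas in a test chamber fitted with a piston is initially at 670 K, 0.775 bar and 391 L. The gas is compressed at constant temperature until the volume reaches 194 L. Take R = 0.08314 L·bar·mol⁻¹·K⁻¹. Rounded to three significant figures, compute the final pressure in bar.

Isothermal, so P V is constant: T₂ = T₁; P₂ = P₁·(V₁/V₂) = 1.562 bar.

P₂ ≈ 1.56 bar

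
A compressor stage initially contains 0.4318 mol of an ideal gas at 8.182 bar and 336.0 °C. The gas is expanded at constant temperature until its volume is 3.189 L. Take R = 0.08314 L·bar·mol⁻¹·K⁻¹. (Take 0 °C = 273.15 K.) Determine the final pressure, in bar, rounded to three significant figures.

P₂ ≈ 6.86 bar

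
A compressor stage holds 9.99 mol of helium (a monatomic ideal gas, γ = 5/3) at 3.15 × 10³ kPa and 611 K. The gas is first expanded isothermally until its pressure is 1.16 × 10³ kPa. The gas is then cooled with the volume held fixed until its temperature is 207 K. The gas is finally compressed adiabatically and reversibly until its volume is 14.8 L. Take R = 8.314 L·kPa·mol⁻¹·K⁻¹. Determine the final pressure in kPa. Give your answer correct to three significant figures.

From PV = nRT: V₁ = nRT₁/P₁ = 16.11 L.
Isothermal, so P V is constant: T₂ = T₁; V₂ = V₁·(P₁/P₂) = 43.75 L.
Isochoric, so P/T is constant: V₃ = V₂; P₃ = P₂·(T₃/T₂) = 393.0 kPa.
Adiabatic (γ = 5/3), T V^(γ−1) and P V^γ constant: T₄ = T₃·(V₃/V₄)^(γ−1) = 426.4 K; P₄ = P₃·(V₃/V₄)^γ = 2393 kPa.

P₄ ≈ 2.39e+03 kPa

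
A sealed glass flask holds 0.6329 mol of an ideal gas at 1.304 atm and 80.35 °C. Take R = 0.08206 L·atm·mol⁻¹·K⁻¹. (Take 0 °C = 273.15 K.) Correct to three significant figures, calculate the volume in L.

Convert: T = 353.50 K.
PV = nRT ⇒ V = nRT/P = (0.6329 × 0.08206 × 353.50) / 1.304

V ≈ 14.1 L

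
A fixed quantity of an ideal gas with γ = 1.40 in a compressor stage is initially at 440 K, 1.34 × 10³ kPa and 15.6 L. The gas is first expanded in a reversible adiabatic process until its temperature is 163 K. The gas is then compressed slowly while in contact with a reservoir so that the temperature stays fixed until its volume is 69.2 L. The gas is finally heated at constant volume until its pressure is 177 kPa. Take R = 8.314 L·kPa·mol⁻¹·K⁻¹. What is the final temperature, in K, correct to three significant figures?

T₄ ≈ 258 K

Adiabatic (γ = 1.40), T V^(γ−1) and P V^γ constant: P₂ = P₁·(T₂/T₁)^(γ/(γ−1)) = 41.46 kPa; V₂ = V₁·(T₁/T₂)^(1/(γ−1)) = 186.8 L.
Isothermal, so P V is constant: T₃ = T₂; P₃ = P₂·(V₂/V₃) = 111.9 kPa.
Isochoric, so P/T is constant: V₄ = V₃; T₄ = T₃·(P₄/P₃) = 257.8 K.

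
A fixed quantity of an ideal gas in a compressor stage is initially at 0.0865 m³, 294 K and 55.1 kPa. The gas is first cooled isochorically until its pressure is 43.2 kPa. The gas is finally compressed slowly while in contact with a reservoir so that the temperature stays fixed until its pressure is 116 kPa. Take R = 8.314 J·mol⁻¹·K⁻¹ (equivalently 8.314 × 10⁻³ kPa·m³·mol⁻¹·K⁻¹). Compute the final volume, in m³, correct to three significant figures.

V₃ ≈ 0.0322 m³

V constant ⇒ P ∝ T: V₂ = V₁; T₂ = T₁·(P₂/P₁) = 230.5 K.
Isothermal, so P V is constant: T₃ = T₂; V₃ = V₂·(P₂/P₃) = 0.03221 m³.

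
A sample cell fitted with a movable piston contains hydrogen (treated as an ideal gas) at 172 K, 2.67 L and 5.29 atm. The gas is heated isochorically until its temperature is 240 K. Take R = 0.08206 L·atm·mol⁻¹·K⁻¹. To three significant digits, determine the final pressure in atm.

P₂ ≈ 7.38 atm

V constant ⇒ P ∝ T: V₂ = V₁; P₂ = P₁·(T₂/T₁) = 7.381 atm.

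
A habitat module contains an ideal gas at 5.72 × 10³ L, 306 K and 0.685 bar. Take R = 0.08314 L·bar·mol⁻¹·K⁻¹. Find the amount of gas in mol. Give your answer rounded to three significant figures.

n ≈ 154 mol

PV = nRT ⇒ n = PV/(RT) = (0.685 × 5.72e+03) / (0.08314 × 306)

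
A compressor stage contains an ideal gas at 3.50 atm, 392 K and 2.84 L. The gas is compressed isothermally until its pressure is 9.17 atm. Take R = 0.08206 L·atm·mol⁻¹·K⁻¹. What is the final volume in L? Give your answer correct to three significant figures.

T constant ⇒ Boyle's law P V = const: T₂ = T₁; V₂ = V₁·(P₁/P₂) = 1.084 L.

V₂ ≈ 1.08 L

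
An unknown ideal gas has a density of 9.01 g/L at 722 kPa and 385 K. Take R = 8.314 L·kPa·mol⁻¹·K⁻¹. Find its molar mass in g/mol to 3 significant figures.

M ≈ 39.9 g/mol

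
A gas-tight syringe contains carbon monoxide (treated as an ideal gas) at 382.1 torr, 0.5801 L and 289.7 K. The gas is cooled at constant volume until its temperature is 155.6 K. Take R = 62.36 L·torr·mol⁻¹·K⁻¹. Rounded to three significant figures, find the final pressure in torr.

P₂ ≈ 205 torr

Isochoric, so P/T is constant: V₂ = V₁; P₂ = P₁·(T₂/T₁) = 205.2 torr.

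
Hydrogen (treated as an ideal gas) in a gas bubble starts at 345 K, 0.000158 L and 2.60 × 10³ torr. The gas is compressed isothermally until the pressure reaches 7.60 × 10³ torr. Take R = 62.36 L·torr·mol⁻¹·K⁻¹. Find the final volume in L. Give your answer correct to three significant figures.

T constant ⇒ Boyle's law P V = const: T₂ = T₁; V₂ = V₁·(P₁/P₂) = 5.405e-05 L.

V₂ ≈ 5.41e-05 L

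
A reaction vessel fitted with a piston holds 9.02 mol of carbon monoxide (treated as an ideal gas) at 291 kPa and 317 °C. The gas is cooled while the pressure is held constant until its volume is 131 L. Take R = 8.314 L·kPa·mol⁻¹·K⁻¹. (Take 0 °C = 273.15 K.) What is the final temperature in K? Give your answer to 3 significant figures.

T₂ ≈ 508 K

Convert: T₁ = 590.1 K.
From PV = nRT: V₁ = nRT₁/P₁ = 152.1 L.
Isobaric, so V/T is constant: P₂ = P₁; T₂ = T₁·(V₂/V₁) = 508.3 K.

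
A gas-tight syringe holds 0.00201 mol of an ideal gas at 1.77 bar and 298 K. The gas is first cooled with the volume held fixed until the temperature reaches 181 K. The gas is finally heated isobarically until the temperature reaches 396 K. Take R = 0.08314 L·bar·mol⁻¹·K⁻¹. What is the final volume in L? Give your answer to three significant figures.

From PV = nRT: V₁ = nRT₁/P₁ = 0.02814 L.
V constant ⇒ P ∝ T: V₂ = V₁; P₂ = P₁·(T₂/T₁) = 1.075 bar.
P constant ⇒ V ∝ T: P₃ = P₂; V₃ = V₂·(T₃/T₂) = 0.06156 L.

V₃ ≈ 0.0616 L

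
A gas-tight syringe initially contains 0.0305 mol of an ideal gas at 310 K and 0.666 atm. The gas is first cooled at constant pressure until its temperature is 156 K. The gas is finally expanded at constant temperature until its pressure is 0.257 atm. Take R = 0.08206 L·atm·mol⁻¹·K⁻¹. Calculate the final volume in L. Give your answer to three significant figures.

From PV = nRT: V₁ = nRT₁/P₁ = 1.165 L.
Isobaric, so V/T is constant: P₂ = P₁; V₂ = V₁·(T₂/T₁) = 0.5862 L.
Isothermal, so P V is constant: T₃ = T₂; V₃ = V₂·(P₂/P₃) = 1.519 L.

V₃ ≈ 1.52 L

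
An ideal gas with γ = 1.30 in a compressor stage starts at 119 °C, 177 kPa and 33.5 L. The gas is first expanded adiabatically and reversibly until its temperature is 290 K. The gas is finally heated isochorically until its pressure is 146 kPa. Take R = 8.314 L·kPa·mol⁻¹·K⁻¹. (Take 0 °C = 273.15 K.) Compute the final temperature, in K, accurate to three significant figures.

T₃ ≈ 884 K

Convert: T₁ = 392.1 K.
Reversible adiabatic, γ = 1.30: P₂ = P₁·(T₂/T₁)^(γ/(γ−1)) = 47.87 kPa; V₂ = V₁·(T₁/T₂)^(1/(γ−1)) = 91.60 L.
V constant ⇒ P ∝ T: V₃ = V₂; T₃ = T₂·(P₃/P₂) = 884.5 K.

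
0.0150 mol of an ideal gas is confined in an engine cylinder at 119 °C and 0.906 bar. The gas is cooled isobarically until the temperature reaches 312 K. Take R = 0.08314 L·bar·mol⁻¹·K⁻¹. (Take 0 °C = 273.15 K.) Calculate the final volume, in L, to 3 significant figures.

Convert: T₁ = 392.1 K.
From PV = nRT: V₁ = nRT₁/P₁ = 0.5398 L.
Isobaric, so V/T is constant: P₂ = P₁; V₂ = V₁·(T₂/T₁) = 0.4295 L.

V₂ ≈ 0.429 L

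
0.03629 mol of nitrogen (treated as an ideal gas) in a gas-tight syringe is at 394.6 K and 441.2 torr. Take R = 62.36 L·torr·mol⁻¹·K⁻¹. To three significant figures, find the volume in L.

PV = nRT ⇒ V = nRT/P = (0.03629 × 62.36 × 394.6) / 441.2

V ≈ 2.02 L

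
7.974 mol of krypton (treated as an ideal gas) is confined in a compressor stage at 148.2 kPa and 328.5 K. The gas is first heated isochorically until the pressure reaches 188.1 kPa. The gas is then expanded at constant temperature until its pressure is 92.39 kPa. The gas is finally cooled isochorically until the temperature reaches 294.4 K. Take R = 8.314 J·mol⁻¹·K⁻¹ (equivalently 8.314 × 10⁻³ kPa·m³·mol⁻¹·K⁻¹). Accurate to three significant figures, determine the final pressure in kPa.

From PV = nRT: V₁ = nRT₁/P₁ = 0.1470 m³.
Isochoric, so P/T is constant: V₂ = V₁; T₂ = T₁·(P₂/P₁) = 416.9 K.
Isothermal, so P V is constant: T₃ = T₂; V₃ = V₂·(P₂/P₃) = 0.2992 m³.
Isochoric, so P/T is constant: V₄ = V₃; P₄ = P₃·(T₄/T₃) = 65.24 kPa.

P₄ ≈ 65.2 kPa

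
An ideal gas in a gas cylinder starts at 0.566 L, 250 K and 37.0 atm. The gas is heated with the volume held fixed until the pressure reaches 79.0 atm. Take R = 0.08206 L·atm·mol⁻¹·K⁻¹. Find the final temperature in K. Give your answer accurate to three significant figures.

T₂ ≈ 534 K

V constant ⇒ P ∝ T: V₂ = V₁; T₂ = T₁·(P₂/P₁) = 533.8 K.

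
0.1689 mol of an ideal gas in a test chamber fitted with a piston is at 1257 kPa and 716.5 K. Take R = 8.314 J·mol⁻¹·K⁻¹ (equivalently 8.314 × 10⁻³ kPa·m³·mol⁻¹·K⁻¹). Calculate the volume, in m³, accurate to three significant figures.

V ≈ 0.000800 m³

PV = nRT ⇒ V = nRT/P = (0.1689 × 8.314 × 10⁻³ × 716.5) / 1257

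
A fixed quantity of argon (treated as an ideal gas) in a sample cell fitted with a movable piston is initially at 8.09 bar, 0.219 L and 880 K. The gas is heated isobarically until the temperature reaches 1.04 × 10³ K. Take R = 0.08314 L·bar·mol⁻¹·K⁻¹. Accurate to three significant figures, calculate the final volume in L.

V₂ ≈ 0.259 L

Isobaric, so V/T is constant: P₂ = P₁; V₂ = V₁·(T₂/T₁) = 0.2588 L.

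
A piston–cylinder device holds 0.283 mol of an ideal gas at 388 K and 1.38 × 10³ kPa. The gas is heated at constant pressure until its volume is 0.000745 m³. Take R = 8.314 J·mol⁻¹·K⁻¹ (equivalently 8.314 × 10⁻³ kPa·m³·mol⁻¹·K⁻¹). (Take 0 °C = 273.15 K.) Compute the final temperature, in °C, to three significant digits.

From PV = nRT: V₁ = nRT₁/P₁ = 0.0006615 m³.
P constant ⇒ V ∝ T: P₂ = P₁; T₂ = T₁·(V₂/V₁) = 437.0 K.

T₂ ≈ 164 °C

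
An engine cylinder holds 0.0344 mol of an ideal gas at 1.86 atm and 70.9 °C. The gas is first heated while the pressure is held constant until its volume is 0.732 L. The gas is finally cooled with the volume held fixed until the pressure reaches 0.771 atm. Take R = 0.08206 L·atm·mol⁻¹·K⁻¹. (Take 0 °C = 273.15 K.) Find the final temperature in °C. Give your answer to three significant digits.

T₃ ≈ -73.2 °C

Convert: T₁ = 344.0 K.
From PV = nRT: V₁ = nRT₁/P₁ = 0.5222 L.
P constant ⇒ V ∝ T: P₂ = P₁; T₂ = T₁·(V₂/V₁) = 482.3 K.
V constant ⇒ P ∝ T: V₃ = V₂; T₃ = T₂·(P₃/P₂) = 199.9 K.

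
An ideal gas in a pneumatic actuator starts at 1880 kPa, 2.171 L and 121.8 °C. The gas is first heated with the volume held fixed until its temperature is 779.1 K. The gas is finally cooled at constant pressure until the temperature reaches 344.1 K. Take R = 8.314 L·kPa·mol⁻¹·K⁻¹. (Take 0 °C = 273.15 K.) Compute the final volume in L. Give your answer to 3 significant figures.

V₃ ≈ 0.959 L

Convert: T₁ = 394.9 K.
V constant ⇒ P ∝ T: V₂ = V₁; P₂ = P₁·(T₂/T₁) = 3709 kPa.
Isobaric, so V/T is constant: P₃ = P₂; V₃ = V₂·(T₃/T₂) = 0.9589 L.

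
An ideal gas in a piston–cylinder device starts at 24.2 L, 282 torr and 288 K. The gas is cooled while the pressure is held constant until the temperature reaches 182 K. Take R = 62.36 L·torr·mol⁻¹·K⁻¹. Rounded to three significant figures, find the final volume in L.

V₂ ≈ 15.3 L

Isobaric, so V/T is constant: P₂ = P₁; V₂ = V₁·(T₂/T₁) = 15.29 L.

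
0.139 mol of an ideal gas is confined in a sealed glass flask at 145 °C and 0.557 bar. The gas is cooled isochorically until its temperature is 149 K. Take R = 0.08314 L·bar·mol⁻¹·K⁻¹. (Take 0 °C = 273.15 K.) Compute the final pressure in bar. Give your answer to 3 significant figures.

P₂ ≈ 0.198 bar

Convert: T₁ = 418.1 K.
From PV = nRT: V₁ = nRT₁/P₁ = 8.676 L.
V constant ⇒ P ∝ T: V₂ = V₁; P₂ = P₁·(T₂/T₁) = 0.1985 bar.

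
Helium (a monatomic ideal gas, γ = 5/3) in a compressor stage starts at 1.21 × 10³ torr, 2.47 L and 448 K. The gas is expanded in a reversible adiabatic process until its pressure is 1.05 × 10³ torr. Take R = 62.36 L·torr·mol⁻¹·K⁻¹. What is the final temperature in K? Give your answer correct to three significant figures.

T₂ ≈ 423 K

Adiabatic (γ = 5/3), T V^(γ−1) and P V^γ constant: T₂ = T₁·(P₂/P₁)^((γ−1)/γ) = 423.3 K; V₂ = V₁·(P₁/P₂)^(1/γ) = 2.689 L.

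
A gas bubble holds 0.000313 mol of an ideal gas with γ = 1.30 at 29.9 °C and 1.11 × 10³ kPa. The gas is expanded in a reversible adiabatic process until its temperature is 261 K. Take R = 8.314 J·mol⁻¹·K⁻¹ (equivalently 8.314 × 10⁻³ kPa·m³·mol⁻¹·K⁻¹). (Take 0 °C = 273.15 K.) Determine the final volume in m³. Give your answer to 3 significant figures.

Convert: T₁ = 303.0 K.
From PV = nRT: V₁ = nRT₁/P₁ = 7.105e-07 m³.
Adiabatic (γ = 1.30), T V^(γ−1) and P V^γ constant: P₂ = P₁·(T₂/T₁)^(γ/(γ−1)) = 581.0 kPa; V₂ = V₁·(T₁/T₂)^(1/(γ−1)) = 1.169e-06 m³.

V₂ ≈ 1.17e-06 m³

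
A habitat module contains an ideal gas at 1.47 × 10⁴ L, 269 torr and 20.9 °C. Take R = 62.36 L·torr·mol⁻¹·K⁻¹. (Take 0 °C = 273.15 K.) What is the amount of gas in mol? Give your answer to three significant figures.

n ≈ 216 mol

Convert: T = 294.05 K.
PV = nRT ⇒ n = PV/(RT) = (269 × 1.47e+04) / (62.36 × 294.05)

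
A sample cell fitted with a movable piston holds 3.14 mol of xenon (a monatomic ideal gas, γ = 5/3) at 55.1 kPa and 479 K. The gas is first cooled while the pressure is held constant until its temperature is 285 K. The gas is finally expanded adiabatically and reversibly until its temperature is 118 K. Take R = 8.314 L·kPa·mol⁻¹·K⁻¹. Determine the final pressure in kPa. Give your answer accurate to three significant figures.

From PV = nRT: V₁ = nRT₁/P₁ = 226.9 L.
P constant ⇒ V ∝ T: P₂ = P₁; V₂ = V₁·(T₂/T₁) = 135.0 L.
Reversible adiabatic, γ = 5/3: P₃ = P₂·(T₃/T₂)^(γ/(γ−1)) = 6.078 kPa; V₃ = V₂·(T₂/T₃)^(1/(γ−1)) = 506.8 L.

P₃ ≈ 6.08 kPa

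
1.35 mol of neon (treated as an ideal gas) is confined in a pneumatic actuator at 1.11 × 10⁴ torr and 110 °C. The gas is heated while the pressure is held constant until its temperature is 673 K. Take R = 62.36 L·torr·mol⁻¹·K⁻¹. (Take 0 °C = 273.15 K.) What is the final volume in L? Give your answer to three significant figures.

V₂ ≈ 5.10 L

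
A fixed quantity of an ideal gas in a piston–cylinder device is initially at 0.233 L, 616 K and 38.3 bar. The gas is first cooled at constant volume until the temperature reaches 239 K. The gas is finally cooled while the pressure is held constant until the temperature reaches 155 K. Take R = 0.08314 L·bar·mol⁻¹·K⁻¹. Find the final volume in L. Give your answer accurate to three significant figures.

V₃ ≈ 0.151 L

Isochoric, so P/T is constant: V₂ = V₁; P₂ = P₁·(T₂/T₁) = 14.86 bar.
Isobaric, so V/T is constant: P₃ = P₂; V₃ = V₂·(T₃/T₂) = 0.1511 L.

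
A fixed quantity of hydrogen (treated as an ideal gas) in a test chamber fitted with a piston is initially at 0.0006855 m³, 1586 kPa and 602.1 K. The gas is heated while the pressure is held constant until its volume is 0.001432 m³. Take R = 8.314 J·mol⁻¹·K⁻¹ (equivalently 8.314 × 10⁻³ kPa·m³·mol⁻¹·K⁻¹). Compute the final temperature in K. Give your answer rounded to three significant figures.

T₂ ≈ 1.26e+03 K

Isobaric, so V/T is constant: P₂ = P₁; T₂ = T₁·(V₂/V₁) = 1258 K.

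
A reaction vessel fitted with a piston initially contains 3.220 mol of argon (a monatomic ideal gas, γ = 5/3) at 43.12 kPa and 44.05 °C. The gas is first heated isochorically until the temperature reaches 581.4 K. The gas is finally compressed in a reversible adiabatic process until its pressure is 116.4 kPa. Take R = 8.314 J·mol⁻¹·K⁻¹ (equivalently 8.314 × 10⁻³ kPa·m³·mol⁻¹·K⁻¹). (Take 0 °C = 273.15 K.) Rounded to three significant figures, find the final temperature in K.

T₃ ≈ 679 K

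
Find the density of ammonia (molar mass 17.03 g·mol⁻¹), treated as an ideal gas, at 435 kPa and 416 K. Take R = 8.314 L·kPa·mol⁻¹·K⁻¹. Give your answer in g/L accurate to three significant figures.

ρ = PM/(RT) = (435 × 17.03) / (8.314 × 416.0)

ρ ≈ 2.14 g/L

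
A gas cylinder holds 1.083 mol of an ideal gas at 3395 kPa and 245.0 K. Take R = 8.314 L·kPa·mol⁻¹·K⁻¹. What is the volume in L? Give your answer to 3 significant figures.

V ≈ 0.650 L

PV = nRT ⇒ V = nRT/P = (1.083 × 8.314 × 245.0) / 3395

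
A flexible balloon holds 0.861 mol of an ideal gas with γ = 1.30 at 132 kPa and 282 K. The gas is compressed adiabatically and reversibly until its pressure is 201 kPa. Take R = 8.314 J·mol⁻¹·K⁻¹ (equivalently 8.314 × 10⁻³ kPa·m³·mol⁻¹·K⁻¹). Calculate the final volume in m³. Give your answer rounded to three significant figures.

V₂ ≈ 0.0111 m³

From PV = nRT: V₁ = nRT₁/P₁ = 0.01529 m³.
Adiabatic (γ = 1.30), T V^(γ−1) and P V^γ constant: T₂ = T₁·(P₂/P₁)^((γ−1)/γ) = 310.7 K; V₂ = V₁·(P₁/P₂)^(1/γ) = 0.01107 m³.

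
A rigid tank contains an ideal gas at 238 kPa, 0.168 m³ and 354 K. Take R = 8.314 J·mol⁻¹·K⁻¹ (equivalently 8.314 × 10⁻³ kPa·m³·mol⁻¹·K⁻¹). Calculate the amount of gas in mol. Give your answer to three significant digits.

n ≈ 13.6 mol

PV = nRT ⇒ n = PV/(RT) = (238 × 0.168) / (8.314 × 10⁻³ × 354)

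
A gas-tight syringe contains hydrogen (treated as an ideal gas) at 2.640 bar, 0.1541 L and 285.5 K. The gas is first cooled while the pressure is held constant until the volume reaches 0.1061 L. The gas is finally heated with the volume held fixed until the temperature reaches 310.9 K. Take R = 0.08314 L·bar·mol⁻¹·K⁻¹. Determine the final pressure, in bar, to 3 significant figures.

P₃ ≈ 4.18 bar

P constant ⇒ V ∝ T: P₂ = P₁; T₂ = T₁·(V₂/V₁) = 196.6 K.
Isochoric, so P/T is constant: V₃ = V₂; P₃ = P₂·(T₃/T₂) = 4.175 bar.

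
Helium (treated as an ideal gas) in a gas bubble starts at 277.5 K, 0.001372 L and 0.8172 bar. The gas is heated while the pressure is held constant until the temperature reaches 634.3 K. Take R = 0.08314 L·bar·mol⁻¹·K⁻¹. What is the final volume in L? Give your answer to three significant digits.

V₂ ≈ 0.00314 L

Isobaric, so V/T is constant: P₂ = P₁; V₂ = V₁·(T₂/T₁) = 0.003136 L.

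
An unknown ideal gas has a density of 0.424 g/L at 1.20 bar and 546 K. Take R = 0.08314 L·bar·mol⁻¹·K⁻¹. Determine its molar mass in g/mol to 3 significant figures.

M ≈ 16.0 g/mol

ρ = PM/(RT) ⇒ M = ρRT/P = (0.424 × 0.08314 × 546.0) / 1.20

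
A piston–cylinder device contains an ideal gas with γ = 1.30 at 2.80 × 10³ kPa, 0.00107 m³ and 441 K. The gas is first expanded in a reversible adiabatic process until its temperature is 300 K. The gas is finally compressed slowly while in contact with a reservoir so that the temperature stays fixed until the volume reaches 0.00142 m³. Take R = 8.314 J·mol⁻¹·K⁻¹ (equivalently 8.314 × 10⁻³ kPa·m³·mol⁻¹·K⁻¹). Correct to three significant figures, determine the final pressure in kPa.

P₃ ≈ 1.44e+03 kPa

Adiabatic (γ = 1.30), T V^(γ−1) and P V^γ constant: P₂ = P₁·(T₂/T₁)^(γ/(γ−1)) = 527.4 kPa; V₂ = V₁·(T₁/T₂)^(1/(γ−1)) = 0.003865 m³.
T constant ⇒ Boyle's law P V = const: T₃ = T₂; P₃ = P₂·(V₂/V₃) = 1435 kPa.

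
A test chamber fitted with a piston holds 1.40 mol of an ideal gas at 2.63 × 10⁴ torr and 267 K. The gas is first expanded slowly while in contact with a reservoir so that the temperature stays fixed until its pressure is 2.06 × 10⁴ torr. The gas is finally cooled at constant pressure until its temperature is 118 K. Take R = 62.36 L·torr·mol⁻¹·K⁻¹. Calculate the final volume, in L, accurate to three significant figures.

V₃ ≈ 0.500 L

From PV = nRT: V₁ = nRT₁/P₁ = 0.8863 L.
T constant ⇒ Boyle's law P V = const: T₂ = T₁; V₂ = V₁·(P₁/P₂) = 1.132 L.
Isobaric, so V/T is constant: P₃ = P₂; V₃ = V₂·(T₃/T₂) = 0.5001 L.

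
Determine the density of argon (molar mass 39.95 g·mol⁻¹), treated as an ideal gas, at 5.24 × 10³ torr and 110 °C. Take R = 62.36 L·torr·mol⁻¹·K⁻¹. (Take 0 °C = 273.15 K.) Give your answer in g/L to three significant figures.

ρ = PM/(RT) = (5.24e+03 × 39.95) / (62.36 × 383.1)

ρ ≈ 8.76 g/L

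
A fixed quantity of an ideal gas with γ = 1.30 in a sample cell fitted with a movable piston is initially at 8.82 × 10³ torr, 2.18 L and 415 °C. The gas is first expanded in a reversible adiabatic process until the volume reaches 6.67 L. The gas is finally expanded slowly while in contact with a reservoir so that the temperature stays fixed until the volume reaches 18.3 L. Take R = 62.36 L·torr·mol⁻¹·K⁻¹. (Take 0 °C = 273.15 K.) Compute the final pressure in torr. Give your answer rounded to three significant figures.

P₃ ≈ 751 torr

Convert: T₁ = 688.1 K.
Reversible adiabatic, γ = 1.30: T₂ = T₁·(V₁/V₂)^(γ−1) = 492.0 K; P₂ = P₁·(V₁/V₂)^γ = 2061 torr.
T constant ⇒ Boyle's law P V = const: T₃ = T₂; P₃ = P₂·(V₂/V₃) = 751.2 torr.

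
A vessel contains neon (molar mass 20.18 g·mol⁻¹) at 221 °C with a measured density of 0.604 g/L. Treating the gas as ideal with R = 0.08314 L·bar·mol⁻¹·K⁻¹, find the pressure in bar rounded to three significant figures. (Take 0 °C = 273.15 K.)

ρ = PM/(RT) ⇒ P = ρRT/M = (0.604 × 0.08314 × 494.1) / 20.18

P ≈ 1.23 bar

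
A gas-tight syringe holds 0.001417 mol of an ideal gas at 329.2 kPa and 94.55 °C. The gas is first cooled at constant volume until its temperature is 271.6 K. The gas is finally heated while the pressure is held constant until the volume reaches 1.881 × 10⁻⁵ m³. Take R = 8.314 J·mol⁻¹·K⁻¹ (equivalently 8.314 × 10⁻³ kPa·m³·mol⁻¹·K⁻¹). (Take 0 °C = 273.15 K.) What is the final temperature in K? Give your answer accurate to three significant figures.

T₃ ≈ 388 K

Convert: T₁ = 367.7 K.
From PV = nRT: V₁ = nRT₁/P₁ = 1.316e-05 m³.
V constant ⇒ P ∝ T: V₂ = V₁; P₂ = P₁·(T₂/T₁) = 243.2 kPa.
P constant ⇒ V ∝ T: P₃ = P₂; T₃ = T₂·(V₃/V₂) = 388.2 K.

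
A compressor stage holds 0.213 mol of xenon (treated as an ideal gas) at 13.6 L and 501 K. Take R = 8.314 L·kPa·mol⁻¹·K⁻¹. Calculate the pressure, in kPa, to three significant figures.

P ≈ 65.2 kPa

PV = nRT ⇒ P = nRT/V = (0.213 × 8.314 × 501) / 13.6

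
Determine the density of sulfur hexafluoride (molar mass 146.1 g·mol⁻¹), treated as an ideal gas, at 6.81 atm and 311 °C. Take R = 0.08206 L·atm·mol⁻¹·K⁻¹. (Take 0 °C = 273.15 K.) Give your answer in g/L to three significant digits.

ρ = PM/(RT) = (6.81 × 146.1) / (0.08206 × 584.1)

ρ ≈ 20.8 g/L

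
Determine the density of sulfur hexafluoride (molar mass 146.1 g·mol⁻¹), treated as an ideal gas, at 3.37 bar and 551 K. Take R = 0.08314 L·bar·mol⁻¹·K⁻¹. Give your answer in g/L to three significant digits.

ρ ≈ 10.7 g/L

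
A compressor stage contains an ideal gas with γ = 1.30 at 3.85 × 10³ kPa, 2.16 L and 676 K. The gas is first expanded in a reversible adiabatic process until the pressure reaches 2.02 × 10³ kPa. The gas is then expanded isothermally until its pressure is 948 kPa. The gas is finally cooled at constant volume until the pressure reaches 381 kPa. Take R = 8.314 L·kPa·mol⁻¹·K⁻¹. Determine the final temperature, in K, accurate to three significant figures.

T₄ ≈ 234 K

Reversible adiabatic, γ = 1.30: T₂ = T₁·(P₂/P₁)^((γ−1)/γ) = 582.5 K; V₂ = V₁·(P₁/P₂)^(1/γ) = 3.548 L.
T constant ⇒ Boyle's law P V = const: T₃ = T₂; V₃ = V₂·(P₂/P₃) = 7.559 L.
V constant ⇒ P ∝ T: V₄ = V₃; T₄ = T₃·(P₄/P₃) = 234.1 K.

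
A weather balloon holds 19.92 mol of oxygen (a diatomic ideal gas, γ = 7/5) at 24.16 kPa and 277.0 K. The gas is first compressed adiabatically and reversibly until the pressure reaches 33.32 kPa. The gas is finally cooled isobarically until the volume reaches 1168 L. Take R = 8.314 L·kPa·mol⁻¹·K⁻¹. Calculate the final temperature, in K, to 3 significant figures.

From PV = nRT: V₁ = nRT₁/P₁ = 1899 L.
Reversible adiabatic, γ = 7/5: T₂ = T₁·(P₂/P₁)^((γ−1)/γ) = 303.6 K; V₂ = V₁·(P₁/P₂)^(1/γ) = 1509 L.
Isobaric, so V/T is constant: P₃ = P₂; T₃ = T₂·(V₃/V₂) = 235.0 K.

T₃ ≈ 235 K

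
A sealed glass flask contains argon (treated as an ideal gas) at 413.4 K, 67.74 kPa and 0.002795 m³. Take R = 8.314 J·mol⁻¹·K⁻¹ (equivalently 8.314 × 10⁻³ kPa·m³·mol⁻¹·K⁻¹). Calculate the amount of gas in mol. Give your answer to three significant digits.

PV = nRT ⇒ n = PV/(RT) = (67.74 × 0.002795) / (8.314 × 10⁻³ × 413.4)

n ≈ 0.0551 mol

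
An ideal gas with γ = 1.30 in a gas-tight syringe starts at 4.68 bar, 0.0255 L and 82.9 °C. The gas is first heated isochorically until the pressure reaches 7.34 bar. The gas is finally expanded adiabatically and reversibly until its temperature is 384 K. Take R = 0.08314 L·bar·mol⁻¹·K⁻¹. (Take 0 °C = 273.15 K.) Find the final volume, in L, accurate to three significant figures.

Convert: T₁ = 356.0 K.
Isochoric, so P/T is constant: V₂ = V₁; T₂ = T₁·(P₂/P₁) = 558.4 K.
Adiabatic (γ = 1.30), T V^(γ−1) and P V^γ constant: P₃ = P₂·(T₃/T₂)^(γ/(γ−1)) = 1.449 bar; V₃ = V₂·(T₂/T₃)^(1/(γ−1)) = 0.08885 L.

V₃ ≈ 0.0888 L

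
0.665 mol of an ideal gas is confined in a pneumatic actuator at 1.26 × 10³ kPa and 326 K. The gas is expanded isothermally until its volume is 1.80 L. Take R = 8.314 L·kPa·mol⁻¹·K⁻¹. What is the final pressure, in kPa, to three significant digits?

From PV = nRT: V₁ = nRT₁/P₁ = 1.430 L.
Isothermal, so P V is constant: T₂ = T₁; P₂ = P₁·(V₁/V₂) = 1001 kPa.

P₂ ≈ 1.00e+03 kPa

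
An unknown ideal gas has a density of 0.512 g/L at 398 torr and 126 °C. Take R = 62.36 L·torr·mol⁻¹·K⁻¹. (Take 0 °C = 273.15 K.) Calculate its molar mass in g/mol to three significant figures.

M ≈ 32.0 g/mol

ρ = PM/(RT) ⇒ M = ρRT/P = (0.512 × 62.36 × 399.1) / 398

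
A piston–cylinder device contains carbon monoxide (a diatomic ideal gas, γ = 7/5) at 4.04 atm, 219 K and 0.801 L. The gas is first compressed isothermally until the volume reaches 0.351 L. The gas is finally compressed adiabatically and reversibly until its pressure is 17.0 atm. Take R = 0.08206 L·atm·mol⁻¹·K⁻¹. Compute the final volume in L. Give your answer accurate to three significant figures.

Isothermal, so P V is constant: T₂ = T₁; P₂ = P₁·(V₁/V₂) = 9.219 atm.
Adiabatic (γ = 7/5), T V^(γ−1) and P V^γ constant: T₃ = T₂·(P₃/P₂)^((γ−1)/γ) = 260.8 K; V₃ = V₂·(P₂/P₃)^(1/γ) = 0.2267 L.

V₃ ≈ 0.227 L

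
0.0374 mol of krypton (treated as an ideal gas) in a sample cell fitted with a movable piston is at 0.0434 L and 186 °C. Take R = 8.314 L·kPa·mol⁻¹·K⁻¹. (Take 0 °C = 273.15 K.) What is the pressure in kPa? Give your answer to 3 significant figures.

Convert: T = 459.15 K.
PV = nRT ⇒ P = nRT/V = (0.0374 × 8.314 × 459.15) / 0.0434

P ≈ 3.29e+03 kPa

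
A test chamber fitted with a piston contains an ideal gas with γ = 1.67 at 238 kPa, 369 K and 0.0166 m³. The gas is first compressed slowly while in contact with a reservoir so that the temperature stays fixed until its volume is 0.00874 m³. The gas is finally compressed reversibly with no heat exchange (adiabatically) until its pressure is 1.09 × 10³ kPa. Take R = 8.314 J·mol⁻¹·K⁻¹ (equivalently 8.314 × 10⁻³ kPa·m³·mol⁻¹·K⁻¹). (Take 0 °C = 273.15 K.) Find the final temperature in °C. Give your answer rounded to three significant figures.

T₃ ≈ 252 °C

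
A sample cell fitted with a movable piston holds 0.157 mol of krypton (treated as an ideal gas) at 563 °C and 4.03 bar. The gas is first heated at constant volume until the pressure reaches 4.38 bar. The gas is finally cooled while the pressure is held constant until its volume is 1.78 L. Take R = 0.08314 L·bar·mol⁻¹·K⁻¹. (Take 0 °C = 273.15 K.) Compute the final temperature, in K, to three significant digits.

Convert: T₁ = 836.1 K.
From PV = nRT: V₁ = nRT₁/P₁ = 2.708 L.
Isochoric, so P/T is constant: V₂ = V₁; T₂ = T₁·(P₂/P₁) = 908.8 K.
P constant ⇒ V ∝ T: P₃ = P₂; T₃ = T₂·(V₃/V₂) = 597.3 K.

T₃ ≈ 597 K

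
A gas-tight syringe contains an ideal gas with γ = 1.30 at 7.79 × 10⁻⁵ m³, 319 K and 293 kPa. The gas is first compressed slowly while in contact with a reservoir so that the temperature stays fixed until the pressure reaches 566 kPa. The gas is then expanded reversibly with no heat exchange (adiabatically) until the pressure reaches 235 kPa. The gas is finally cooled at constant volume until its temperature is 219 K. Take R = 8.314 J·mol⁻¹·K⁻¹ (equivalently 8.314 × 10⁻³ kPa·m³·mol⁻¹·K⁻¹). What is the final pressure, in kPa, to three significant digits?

P₄ ≈ 198 kPa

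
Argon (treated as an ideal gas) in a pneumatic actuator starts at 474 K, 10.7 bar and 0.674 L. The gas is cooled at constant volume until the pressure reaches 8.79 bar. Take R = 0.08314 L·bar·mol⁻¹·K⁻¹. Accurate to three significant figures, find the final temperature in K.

Isochoric, so P/T is constant: V₂ = V₁; T₂ = T₁·(P₂/P₁) = 389.4 K.

T₂ ≈ 389 K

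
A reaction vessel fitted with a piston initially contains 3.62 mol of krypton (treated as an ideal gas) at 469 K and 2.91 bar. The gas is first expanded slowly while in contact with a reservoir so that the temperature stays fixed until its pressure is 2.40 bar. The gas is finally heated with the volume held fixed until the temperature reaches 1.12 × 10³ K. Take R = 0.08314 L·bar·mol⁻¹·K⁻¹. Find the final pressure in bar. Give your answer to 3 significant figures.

P₃ ≈ 5.73 bar

From PV = nRT: V₁ = nRT₁/P₁ = 48.51 L.
Isothermal, so P V is constant: T₂ = T₁; V₂ = V₁·(P₁/P₂) = 58.81 L.
Isochoric, so P/T is constant: V₃ = V₂; P₃ = P₂·(T₃/T₂) = 5.731 bar.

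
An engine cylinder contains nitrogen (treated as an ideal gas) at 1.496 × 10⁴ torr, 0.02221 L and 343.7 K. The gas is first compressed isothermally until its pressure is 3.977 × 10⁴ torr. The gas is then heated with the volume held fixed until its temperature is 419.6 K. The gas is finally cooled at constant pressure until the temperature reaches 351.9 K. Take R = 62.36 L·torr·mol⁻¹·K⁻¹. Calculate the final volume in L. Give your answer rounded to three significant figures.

V₄ ≈ 0.00701 L

T constant ⇒ Boyle's law P V = const: T₂ = T₁; V₂ = V₁·(P₁/P₂) = 0.008355 L.
V constant ⇒ P ∝ T: V₃ = V₂; P₃ = P₂·(T₃/T₂) = 4.855e+04 torr.
Isobaric, so V/T is constant: P₄ = P₃; V₄ = V₃·(T₄/T₃) = 0.007007 L.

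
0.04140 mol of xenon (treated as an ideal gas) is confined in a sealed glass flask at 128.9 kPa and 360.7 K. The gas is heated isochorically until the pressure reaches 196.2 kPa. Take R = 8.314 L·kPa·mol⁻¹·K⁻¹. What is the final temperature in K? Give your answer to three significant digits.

From PV = nRT: V₁ = nRT₁/P₁ = 0.9632 L.
V constant ⇒ P ∝ T: V₂ = V₁; T₂ = T₁·(P₂/P₁) = 549.0 K.

T₂ ≈ 549 K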